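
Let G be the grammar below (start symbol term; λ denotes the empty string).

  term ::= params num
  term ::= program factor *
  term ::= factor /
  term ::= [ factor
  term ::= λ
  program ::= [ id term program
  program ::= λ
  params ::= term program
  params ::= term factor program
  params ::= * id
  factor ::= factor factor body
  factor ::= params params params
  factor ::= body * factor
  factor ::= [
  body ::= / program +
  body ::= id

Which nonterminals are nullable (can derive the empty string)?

{ factor, params, program, term }

Directly nullable (have an λ-production): term, program.
params ::= term program with every symbol nullable, so params is nullable.
factor ::= params params params with every symbol nullable, so factor is nullable.
No other nonterminal has a production whose RHS symbols are all nullable.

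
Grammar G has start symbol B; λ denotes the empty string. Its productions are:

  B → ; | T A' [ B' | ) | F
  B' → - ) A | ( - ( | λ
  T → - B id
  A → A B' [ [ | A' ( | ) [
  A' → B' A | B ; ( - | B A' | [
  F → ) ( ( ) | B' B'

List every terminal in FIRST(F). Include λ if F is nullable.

{ (, ), -, λ }

F → ) ( ( ) contributes {)}.
From F → B' B': B', B' nullable, take FIRST(B') ∪ FIRST(B') = { (, - }; also λ since the whole RHS is nullable.
Union: FIRST(F) = { (, ), -, λ }.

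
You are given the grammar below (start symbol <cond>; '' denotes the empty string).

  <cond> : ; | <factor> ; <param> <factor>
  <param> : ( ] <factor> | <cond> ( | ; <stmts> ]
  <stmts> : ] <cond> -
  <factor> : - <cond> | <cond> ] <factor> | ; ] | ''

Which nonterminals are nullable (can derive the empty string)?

{ <factor> }

Directly nullable (have an ''-production): <factor>.
No other nonterminal has a production whose RHS symbols are all nullable.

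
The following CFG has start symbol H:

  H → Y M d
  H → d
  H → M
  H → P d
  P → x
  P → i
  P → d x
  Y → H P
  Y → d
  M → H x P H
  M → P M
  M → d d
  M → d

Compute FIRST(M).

From M → H x P H: add FIRST(H) = { d, i, x }.
From M → P M: add FIRST(P) = { d, i, x }.
M → d d contributes {d}.
M → d contributes {d}.
Union: FIRST(M) = { d, i, x }.

{ d, i, x }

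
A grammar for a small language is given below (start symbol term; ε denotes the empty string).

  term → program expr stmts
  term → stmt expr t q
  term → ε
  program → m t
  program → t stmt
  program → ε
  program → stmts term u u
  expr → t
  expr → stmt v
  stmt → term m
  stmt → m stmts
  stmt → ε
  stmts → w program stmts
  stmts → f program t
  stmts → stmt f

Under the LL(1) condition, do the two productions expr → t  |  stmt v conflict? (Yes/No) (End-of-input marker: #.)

Yes

FIRST(t) = { t } and FIRST(stmt v) = { f, m, t, v, w }.
Both contain t, so the two alternatives are not disjoint — LL(1) conflict.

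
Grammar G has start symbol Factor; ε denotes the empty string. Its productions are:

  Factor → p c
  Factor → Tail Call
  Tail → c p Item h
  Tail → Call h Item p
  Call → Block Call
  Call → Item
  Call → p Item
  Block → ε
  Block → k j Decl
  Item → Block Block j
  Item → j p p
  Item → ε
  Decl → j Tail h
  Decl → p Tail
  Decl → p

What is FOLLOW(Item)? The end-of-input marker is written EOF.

{ EOF, h, p }

In Tail → c p Item h: add FIRST(h) = { h }.
In Tail → Call h Item p: add FIRST(p) = { p }.
In Call → Item: Item is at the end, add FOLLOW(Call) = { EOF, h }.
In Call → p Item: Item is at the end, add FOLLOW(Call) = { EOF, h }.
Union: FOLLOW(Item) = { EOF, h, p }.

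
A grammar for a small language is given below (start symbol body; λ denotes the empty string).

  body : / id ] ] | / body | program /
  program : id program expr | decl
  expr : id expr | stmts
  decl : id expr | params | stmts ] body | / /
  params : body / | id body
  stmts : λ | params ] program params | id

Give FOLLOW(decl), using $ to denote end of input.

{ /, ], id }

In program : decl: decl is at the end, add FOLLOW(program) = { /, ], id }.
Union: FOLLOW(decl) = { /, ], id }.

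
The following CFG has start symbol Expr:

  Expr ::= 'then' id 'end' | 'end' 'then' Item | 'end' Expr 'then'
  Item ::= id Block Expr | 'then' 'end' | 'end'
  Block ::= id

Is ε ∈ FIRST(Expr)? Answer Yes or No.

No nonterminal in this grammar is nullable.
No production of Expr has an RHS whose symbols are all nullable, so Expr is not nullable.

No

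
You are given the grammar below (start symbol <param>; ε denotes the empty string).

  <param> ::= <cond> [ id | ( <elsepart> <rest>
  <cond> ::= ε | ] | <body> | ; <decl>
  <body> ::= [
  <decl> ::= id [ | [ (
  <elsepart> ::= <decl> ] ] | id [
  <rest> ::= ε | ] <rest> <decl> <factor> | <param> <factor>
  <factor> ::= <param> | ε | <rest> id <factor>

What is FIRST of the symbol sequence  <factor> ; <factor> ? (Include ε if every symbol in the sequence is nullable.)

Add FIRST(<factor>)\{ε} = { (, ;, [, ], id }; <factor> is nullable, continue.
; is a terminal; add {;} and stop.

{ (, ;, [, ], id }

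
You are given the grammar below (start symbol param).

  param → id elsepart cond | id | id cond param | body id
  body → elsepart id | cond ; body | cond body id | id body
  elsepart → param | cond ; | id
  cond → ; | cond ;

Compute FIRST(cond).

cond → ; contributes {;}.
From cond → cond ;: add FIRST(cond) = { ; }.
Union: FIRST(cond) = { ; }.

{ ; }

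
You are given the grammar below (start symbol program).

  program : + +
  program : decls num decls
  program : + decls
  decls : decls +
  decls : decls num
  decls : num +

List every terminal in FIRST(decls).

From decls : decls +: add FIRST(decls) = { num }.
From decls : decls num: add FIRST(decls) = { num }.
decls : num + contributes {num}.
Union: FIRST(decls) = { num }.

{ num }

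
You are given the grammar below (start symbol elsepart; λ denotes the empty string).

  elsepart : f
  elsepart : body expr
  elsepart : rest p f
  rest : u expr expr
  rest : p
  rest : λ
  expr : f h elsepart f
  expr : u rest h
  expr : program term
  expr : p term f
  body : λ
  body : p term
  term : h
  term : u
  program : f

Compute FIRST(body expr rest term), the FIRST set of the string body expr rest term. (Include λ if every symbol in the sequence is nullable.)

{ f, p, u }

Add FIRST(body)\{λ} = { p }; body is nullable, continue.
Add FIRST(expr) = { f, p, u }; expr is not nullable, stop.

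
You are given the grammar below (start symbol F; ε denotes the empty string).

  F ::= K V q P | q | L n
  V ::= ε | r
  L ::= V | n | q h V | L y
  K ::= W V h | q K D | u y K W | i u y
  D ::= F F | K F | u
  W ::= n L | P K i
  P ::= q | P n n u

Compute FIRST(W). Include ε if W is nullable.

W ::= n L contributes {n}.
From W ::= P K i: add FIRST(P) = { q }.
Union: FIRST(W) = { n, q }.

{ n, q }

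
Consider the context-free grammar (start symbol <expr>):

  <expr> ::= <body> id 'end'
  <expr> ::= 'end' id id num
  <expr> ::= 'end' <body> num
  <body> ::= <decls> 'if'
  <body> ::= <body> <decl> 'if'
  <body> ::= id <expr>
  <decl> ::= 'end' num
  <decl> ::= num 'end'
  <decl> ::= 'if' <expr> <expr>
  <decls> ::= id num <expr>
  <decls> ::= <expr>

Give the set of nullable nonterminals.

No nonterminal has an empty production or an RHS whose symbols are all nullable.

{ } (none)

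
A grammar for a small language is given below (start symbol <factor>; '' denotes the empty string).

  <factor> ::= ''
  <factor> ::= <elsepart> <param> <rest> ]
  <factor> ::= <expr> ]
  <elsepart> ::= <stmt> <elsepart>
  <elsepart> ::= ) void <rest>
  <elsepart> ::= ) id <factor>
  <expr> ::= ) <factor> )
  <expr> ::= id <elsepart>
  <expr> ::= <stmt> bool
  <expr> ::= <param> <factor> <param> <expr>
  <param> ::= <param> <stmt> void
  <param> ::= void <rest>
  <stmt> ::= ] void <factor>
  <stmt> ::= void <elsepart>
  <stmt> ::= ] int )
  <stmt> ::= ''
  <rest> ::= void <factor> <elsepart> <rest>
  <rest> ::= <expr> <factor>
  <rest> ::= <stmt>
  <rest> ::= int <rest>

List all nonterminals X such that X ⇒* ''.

{ <factor>, <rest>, <stmt> }

Directly nullable (have an ''-production): <factor>, <stmt>.
<rest> ::= <stmt> with every symbol nullable, so <rest> is nullable.
No other nonterminal has a production whose RHS symbols are all nullable.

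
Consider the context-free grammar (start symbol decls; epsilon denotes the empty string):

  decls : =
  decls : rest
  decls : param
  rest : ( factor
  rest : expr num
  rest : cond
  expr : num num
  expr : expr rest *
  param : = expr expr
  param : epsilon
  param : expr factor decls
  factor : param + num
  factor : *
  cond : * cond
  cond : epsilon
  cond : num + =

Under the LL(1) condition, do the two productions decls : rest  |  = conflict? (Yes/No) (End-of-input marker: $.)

FIRST(rest) = { (, *, num, epsilon } and FIRST(=) = { = }.
The first is nullable but FOLLOW(decls) = { $, + } is disjoint from FIRST of the second.

No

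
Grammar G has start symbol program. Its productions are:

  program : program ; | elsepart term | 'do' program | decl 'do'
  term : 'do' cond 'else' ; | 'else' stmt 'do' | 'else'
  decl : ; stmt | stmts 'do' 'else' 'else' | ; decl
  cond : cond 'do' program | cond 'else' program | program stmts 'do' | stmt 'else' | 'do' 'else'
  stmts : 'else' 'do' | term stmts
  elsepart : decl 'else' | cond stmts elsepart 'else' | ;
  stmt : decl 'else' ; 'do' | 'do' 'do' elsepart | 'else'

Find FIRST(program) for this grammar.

From program : program ;: add FIRST(program) = { 'do', 'else', ; }.
From program : elsepart term: add FIRST(elsepart) = { 'do', 'else', ; }.
program : 'do' program contributes {'do'}.
From program : decl 'do': add FIRST(decl) = { 'do', 'else', ; }.
Union: FIRST(program) = { 'do', 'else', ; }.

{ 'do', 'else', ; }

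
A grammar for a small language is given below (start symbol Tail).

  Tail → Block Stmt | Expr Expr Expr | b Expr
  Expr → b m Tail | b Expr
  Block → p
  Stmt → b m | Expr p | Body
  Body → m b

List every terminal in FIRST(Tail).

From Tail → Block Stmt: add FIRST(Block) = { p }.
From Tail → Expr Expr Expr: add FIRST(Expr) = { b }.
Tail → b Expr contributes {b}.
Union: FIRST(Tail) = { b, p }.

{ b, p }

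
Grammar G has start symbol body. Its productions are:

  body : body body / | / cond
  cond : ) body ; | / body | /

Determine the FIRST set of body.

From body : body body /: add FIRST(body) = { / }.
body : / cond contributes {/}.
Union: FIRST(body) = { / }.

{ / }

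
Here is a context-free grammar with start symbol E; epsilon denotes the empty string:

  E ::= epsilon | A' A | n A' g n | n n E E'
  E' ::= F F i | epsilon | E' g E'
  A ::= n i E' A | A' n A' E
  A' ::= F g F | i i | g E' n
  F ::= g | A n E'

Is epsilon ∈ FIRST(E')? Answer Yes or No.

Yes

E' has an epsilon-production, so E' ⇒ epsilon.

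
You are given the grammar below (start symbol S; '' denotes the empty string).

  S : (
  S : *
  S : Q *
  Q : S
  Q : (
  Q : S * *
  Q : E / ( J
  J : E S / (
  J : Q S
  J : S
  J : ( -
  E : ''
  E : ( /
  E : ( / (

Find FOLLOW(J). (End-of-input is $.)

{ (, *, / }

In Q : E / ( J: J is at the end, add FOLLOW(Q) = { (, *, / }.
Union: FOLLOW(J) = { (, *, / }.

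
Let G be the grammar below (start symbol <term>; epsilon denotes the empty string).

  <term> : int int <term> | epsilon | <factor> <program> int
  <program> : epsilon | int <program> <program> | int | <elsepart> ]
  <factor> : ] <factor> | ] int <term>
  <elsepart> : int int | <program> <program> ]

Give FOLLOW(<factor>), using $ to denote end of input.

In <term> : <factor> <program> int: add FIRST(<program> int) = { ], int }.
In <factor> : ] <factor>: <factor> is at the end, add FOLLOW(<factor>) = { ], int }.
Union: FOLLOW(<factor>) = { ], int }.

{ ], int }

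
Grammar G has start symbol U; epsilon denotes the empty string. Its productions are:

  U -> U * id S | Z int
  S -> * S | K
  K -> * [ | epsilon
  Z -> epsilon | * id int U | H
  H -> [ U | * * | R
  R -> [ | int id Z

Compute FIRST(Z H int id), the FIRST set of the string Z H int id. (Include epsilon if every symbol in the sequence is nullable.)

{ *, [, int }

Add FIRST(Z)\{epsilon} = { *, [, int }; Z is nullable, continue.
Add FIRST(H) = { *, [, int }; H is not nullable, stop.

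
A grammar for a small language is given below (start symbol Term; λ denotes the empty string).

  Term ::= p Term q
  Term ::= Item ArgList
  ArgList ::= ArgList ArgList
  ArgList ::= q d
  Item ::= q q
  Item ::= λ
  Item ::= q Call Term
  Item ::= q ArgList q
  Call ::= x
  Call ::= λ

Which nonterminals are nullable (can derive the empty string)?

Directly nullable (have an λ-production): Item, Call.
No other nonterminal has a production whose RHS symbols are all nullable.

{ Call, Item }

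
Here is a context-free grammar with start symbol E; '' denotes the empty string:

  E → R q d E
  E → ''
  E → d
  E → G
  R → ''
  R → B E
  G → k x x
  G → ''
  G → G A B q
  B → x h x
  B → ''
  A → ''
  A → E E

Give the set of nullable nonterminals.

{ A, B, E, G, R }

Directly nullable (have an ''-production): E, R, G, B, A.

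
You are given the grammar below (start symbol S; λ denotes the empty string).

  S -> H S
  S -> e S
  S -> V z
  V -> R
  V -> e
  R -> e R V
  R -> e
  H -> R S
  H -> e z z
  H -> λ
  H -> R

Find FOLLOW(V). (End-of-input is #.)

In S -> V z: add FIRST(z) = { z }.
In R -> e R V: V is at the end, add FOLLOW(R) = { e, z }.
Union: FOLLOW(V) = { e, z }.

{ e, z }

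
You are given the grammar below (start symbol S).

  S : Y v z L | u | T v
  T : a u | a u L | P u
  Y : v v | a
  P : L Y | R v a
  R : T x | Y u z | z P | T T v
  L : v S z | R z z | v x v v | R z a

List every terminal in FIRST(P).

From P : L Y: add FIRST(L) = { a, v, z }.
From P : R v a: add FIRST(R) = { a, v, z }.
Union: FIRST(P) = { a, v, z }.

{ a, v, z }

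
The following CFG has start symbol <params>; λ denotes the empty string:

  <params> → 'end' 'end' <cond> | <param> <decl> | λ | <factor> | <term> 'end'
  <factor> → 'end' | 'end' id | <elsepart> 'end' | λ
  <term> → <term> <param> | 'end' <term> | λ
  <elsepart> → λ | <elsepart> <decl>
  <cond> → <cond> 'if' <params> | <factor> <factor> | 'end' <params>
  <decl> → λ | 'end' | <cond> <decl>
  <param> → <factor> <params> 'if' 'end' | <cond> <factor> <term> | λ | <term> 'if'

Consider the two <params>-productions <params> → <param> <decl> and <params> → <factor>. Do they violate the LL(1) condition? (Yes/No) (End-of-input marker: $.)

Yes

FIRST(<param> <decl>) = { 'end', 'if', λ } and FIRST(<factor>) = { 'end', 'if', λ }.
Both contain 'end', so the two alternatives are not disjoint — LL(1) conflict.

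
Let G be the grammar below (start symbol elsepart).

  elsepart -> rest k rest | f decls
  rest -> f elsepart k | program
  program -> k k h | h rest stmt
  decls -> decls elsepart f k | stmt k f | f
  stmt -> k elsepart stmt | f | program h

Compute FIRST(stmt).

{ f, h, k }

stmt -> k elsepart stmt contributes {k}.
stmt -> f contributes {f}.
From stmt -> program h: add FIRST(program) = { h, k }.
Union: FIRST(stmt) = { f, h, k }.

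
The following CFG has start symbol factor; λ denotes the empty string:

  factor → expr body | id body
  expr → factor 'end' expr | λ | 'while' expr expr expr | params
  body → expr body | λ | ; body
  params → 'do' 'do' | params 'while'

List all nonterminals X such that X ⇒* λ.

{ body, expr, factor }

Directly nullable (have an λ-production): expr, body.
factor → expr body with every symbol nullable, so factor is nullable.
No other nonterminal has a production whose RHS symbols are all nullable.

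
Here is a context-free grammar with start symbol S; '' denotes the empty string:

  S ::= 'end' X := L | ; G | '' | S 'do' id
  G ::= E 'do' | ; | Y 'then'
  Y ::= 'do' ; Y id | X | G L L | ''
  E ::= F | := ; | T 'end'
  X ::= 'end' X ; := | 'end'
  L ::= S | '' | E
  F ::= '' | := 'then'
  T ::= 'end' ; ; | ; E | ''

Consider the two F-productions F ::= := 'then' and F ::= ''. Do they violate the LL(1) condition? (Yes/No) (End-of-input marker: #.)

Yes

FIRST(:= 'then') = { := } and FIRST('') = { '' }.
The second alternative is nullable and FOLLOW(F) = { #, 'do', 'end', 'then', :=, ;, id } shares := with FIRST of the first — conflict.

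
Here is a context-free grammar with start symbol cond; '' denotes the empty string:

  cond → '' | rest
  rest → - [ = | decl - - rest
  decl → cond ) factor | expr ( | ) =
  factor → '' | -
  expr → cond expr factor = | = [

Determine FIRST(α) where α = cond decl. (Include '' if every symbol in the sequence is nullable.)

{ ), -, = }

Add FIRST(cond)\{''} = { ), -, = }; cond is nullable, continue.
Add FIRST(decl) = { ), -, = }; decl is not nullable, stop.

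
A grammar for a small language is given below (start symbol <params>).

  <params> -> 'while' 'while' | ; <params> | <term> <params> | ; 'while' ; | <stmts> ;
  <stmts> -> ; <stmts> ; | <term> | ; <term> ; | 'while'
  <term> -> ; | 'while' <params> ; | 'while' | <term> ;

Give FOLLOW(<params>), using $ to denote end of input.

{ $, ; }

<params> is the start symbol, so $ ∈ FOLLOW(<params>).
In <params> -> ; <params>: <params> is at the end, add FOLLOW(<params>) = { $, ; }.
In <params> -> <term> <params>: <params> is at the end, add FOLLOW(<params>) = { $, ; }.
In <term> -> 'while' <params> ;: add FIRST(;) = { ; }.
Union: FOLLOW(<params>) = { $, ; }.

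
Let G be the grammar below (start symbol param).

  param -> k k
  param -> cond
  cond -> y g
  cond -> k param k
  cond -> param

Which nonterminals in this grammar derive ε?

No nonterminal has an empty production or an RHS whose symbols are all nullable.

{ } (none)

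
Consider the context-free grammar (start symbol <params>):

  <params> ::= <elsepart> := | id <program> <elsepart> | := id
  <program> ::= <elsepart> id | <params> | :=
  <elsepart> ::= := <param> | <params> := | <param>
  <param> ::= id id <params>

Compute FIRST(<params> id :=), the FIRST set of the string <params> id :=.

Add FIRST(<params>) = { :=, id }; <params> is not nullable, stop.

{ :=, id }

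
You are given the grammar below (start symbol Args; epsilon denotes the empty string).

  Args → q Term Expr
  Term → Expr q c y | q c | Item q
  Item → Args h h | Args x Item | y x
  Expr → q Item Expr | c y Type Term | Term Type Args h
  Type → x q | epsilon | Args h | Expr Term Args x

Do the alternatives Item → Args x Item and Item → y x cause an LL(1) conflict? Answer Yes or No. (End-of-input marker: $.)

No

FIRST(Args x Item) = { q } and FIRST(y x) = { y }.
The FIRST sets are disjoint and neither alternative is nullable — no conflict.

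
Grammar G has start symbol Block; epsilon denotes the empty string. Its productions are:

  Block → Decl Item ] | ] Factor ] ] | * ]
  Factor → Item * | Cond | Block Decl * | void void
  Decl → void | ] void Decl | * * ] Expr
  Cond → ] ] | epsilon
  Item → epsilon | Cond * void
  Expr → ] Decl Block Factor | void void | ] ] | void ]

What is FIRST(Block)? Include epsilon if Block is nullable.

From Block → Decl Item ]: add FIRST(Decl) = { *, ], void }.
Block → ] Factor ] ] contributes {]}.
Block → * ] contributes {*}.
Union: FIRST(Block) = { *, ], void }.

{ *, ], void }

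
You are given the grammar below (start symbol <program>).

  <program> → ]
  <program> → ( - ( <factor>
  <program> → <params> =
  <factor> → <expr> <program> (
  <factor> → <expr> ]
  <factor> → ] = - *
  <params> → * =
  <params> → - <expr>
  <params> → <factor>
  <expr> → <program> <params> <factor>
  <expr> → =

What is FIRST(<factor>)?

From <factor> → <expr> <program> (: add FIRST(<expr>) = { (, *, -, =, ] }.
From <factor> → <expr> ]: add FIRST(<expr>) = { (, *, -, =, ] }.
<factor> → ] = - * contributes {]}.
Union: FIRST(<factor>) = { (, *, -, =, ] }.

{ (, *, -, =, ] }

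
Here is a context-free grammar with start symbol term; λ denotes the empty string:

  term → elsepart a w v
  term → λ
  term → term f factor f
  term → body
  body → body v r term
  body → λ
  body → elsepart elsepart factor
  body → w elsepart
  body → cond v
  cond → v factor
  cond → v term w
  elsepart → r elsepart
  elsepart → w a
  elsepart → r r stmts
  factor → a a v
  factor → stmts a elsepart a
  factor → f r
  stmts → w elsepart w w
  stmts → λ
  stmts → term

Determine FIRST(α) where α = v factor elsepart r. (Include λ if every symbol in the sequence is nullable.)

v is a terminal; add {v} and stop.

{ v }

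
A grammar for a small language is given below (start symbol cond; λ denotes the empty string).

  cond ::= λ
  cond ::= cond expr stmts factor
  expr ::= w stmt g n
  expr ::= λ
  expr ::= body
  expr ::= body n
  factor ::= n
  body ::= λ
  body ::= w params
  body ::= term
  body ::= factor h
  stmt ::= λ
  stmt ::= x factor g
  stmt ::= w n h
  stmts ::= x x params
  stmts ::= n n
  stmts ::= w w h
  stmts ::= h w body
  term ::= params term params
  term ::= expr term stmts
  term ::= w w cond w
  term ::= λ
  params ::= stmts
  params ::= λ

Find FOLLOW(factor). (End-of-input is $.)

In cond ::= cond expr stmts factor: factor is at the end, add FOLLOW(cond) = { $, h, n, w, x }.
In body ::= factor h: add FIRST(h) = { h }.
In stmt ::= x factor g: add FIRST(g) = { g }.
Union: FOLLOW(factor) = { $, g, h, n, w, x }.

{ $, g, h, n, w, x }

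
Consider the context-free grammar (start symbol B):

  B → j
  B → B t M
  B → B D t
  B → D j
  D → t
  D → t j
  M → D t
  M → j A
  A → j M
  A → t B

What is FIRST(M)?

{ j, t }

From M → D t: add FIRST(D) = { t }.
M → j A contributes {j}.
Union: FIRST(M) = { j, t }.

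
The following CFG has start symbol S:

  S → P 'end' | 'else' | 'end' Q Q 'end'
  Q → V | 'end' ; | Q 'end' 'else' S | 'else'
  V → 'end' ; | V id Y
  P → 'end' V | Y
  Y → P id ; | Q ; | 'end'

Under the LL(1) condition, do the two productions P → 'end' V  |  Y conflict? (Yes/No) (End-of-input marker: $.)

FIRST('end' V) = { 'end' } and FIRST(Y) = { 'else', 'end' }.
Both contain 'end', so the two alternatives are not disjoint — LL(1) conflict.

Yes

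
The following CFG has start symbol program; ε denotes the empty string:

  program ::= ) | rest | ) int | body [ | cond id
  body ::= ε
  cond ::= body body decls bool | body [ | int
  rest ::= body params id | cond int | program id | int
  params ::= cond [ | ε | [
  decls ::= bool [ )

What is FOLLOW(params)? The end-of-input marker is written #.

In rest ::= body params id: add FIRST(id) = { id }.
Union: FOLLOW(params) = { id }.

{ id }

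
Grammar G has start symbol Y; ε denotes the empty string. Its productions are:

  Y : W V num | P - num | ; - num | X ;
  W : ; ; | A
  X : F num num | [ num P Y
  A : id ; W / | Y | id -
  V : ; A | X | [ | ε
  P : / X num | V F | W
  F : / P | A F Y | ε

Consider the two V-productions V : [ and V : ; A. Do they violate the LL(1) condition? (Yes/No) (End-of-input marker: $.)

FIRST([) = { [ } and FIRST(; A) = { ; }.
The FIRST sets are disjoint and neither alternative is nullable — no conflict.

No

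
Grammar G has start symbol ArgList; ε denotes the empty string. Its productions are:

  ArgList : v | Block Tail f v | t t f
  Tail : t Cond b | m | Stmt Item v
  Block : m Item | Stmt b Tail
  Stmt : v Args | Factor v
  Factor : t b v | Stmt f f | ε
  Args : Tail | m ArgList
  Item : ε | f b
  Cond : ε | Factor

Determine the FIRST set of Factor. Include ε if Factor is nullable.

Factor : t b v contributes {t}.
From Factor : Stmt f f: add FIRST(Stmt) = { t, v }.
Factor : ε contributes ε.
Union: FIRST(Factor) = { t, v, ε }.

{ t, v, ε }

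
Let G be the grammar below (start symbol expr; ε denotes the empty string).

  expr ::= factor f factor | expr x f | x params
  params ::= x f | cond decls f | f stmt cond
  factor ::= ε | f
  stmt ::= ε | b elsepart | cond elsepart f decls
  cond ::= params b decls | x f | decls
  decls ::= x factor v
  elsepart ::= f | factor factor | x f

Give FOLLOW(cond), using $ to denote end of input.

{ $, b, f, x }

In params ::= cond decls f: add FIRST(decls f) = { x }.
In params ::= f stmt cond: cond is at the end, add FOLLOW(params) = { $, b, x }.
In stmt ::= cond elsepart f decls: add FIRST(elsepart f decls) = { f, x }.
Union: FOLLOW(cond) = { $, b, f, x }.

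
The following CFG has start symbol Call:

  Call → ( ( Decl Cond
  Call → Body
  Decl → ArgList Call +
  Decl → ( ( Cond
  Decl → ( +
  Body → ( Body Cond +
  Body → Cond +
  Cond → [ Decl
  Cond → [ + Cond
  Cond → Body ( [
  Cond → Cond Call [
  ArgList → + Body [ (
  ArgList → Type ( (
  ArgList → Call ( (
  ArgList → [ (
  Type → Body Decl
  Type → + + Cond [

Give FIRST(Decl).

From Decl → ArgList Call +: add FIRST(ArgList) = { (, +, [ }.
Decl → ( ( Cond contributes {(}.
Decl → ( + contributes {(}.
Union: FIRST(Decl) = { (, +, [ }.

{ (, +, [ }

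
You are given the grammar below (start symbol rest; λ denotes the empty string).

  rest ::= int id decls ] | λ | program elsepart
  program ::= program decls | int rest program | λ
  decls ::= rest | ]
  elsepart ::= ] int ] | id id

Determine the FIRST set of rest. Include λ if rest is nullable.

rest ::= int id decls ] contributes {int}.
rest ::= λ contributes λ.
From rest ::= program elsepart: program nullable, take FIRST(program) ∪ FIRST(elsepart) = { ], id, int }.
Union: FIRST(rest) = { ], id, int, λ }.

{ ], id, int, λ }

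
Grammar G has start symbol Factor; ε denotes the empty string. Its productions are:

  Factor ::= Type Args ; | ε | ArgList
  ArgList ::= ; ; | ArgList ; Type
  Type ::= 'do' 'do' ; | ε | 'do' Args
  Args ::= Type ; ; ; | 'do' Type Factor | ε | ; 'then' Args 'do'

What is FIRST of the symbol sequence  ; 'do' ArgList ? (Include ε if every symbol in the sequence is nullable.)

; is a terminal; add {;} and stop.

{ ; }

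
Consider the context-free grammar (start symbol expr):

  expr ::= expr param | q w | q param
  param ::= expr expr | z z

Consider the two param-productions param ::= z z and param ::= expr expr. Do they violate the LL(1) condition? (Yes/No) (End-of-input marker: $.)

FIRST(z z) = { z } and FIRST(expr expr) = { q }.
The FIRST sets are disjoint and neither alternative is nullable — no conflict.

No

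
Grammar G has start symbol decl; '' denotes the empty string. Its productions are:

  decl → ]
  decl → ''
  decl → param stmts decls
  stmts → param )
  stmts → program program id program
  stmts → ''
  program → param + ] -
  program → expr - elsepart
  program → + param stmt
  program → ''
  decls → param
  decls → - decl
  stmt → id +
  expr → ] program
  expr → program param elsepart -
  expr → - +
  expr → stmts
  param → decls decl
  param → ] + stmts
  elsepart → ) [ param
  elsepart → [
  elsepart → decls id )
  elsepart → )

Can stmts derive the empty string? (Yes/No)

stmts has an ''-production, so stmts ⇒ ''.

Yes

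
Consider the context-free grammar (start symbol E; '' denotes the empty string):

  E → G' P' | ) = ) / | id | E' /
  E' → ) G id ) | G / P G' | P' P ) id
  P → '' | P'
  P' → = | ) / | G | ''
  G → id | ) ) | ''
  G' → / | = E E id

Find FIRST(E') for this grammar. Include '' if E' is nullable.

E' → ) G id ) contributes {)}.
From E' → G / P G': G nullable, take FIRST(G) ∪ {/} = { ), /, id }.
From E' → P' P ) id: P', P nullable, take FIRST(P') ∪ FIRST(P) ∪ {)} = { ), =, id }.
Union: FIRST(E') = { ), /, =, id }.

{ ), /, =, id }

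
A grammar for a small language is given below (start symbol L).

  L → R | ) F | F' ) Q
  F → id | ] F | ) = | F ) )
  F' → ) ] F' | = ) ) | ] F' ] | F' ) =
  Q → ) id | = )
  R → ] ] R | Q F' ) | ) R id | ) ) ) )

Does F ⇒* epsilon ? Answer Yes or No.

No

No nonterminal in this grammar is nullable.
No production of F has an RHS whose symbols are all nullable, so F is not nullable.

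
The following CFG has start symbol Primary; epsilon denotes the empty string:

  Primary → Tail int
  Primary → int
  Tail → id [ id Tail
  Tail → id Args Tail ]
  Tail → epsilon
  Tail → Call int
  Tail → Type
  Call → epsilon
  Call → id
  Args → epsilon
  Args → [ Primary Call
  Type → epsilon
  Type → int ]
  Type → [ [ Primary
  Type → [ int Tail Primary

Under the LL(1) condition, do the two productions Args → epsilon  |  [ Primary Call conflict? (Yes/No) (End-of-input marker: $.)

FIRST(epsilon) = { epsilon } and FIRST([ Primary Call) = { [ }.
The first alternative is nullable and FOLLOW(Args) = { [, ], id, int } shares [ with FIRST of the second — conflict.

Yes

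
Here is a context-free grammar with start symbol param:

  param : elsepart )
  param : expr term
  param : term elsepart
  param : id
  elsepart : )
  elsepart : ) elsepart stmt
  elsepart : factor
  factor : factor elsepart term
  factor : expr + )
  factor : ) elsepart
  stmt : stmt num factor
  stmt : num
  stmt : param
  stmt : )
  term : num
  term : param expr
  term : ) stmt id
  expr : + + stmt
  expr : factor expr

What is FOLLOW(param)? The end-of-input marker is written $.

{ $, ), +, id, num }

param is the start symbol, so $ ∈ FOLLOW(param).
In stmt : param: param is at the end, add FOLLOW(stmt) = { $, ), +, id, num }.
In term : param expr: add FIRST(expr) = { ), + }.
Union: FOLLOW(param) = { $, ), +, id, num }.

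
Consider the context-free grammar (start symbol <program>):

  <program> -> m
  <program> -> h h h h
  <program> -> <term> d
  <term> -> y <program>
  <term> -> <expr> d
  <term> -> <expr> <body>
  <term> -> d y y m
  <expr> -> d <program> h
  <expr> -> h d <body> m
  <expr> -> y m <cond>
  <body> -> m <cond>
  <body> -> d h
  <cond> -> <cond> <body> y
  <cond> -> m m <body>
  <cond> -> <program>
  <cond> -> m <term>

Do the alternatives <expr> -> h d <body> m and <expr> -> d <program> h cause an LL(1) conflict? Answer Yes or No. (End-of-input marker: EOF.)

FIRST(h d <body> m) = { h } and FIRST(d <program> h) = { d }.
The FIRST sets are disjoint and neither alternative is nullable — no conflict.

No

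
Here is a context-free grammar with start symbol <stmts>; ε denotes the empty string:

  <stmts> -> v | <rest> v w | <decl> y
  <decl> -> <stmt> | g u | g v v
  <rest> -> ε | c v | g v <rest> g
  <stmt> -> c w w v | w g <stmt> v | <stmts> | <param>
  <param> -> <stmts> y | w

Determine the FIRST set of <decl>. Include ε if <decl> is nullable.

From <decl> -> <stmt>: add FIRST(<stmt>) = { c, g, v, w }.
<decl> -> g u contributes {g}.
<decl> -> g v v contributes {g}.
Union: FIRST(<decl>) = { c, g, v, w }.

{ c, g, v, w }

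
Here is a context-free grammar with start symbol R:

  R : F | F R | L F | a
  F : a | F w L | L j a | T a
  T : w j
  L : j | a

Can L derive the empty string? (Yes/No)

No nonterminal in this grammar is nullable.
No production of L has an RHS whose symbols are all nullable, so L is not nullable.

No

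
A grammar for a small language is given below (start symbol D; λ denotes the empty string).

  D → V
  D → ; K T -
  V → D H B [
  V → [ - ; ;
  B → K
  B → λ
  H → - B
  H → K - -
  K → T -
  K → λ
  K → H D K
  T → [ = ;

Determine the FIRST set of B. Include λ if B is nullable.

{ -, [, λ }

From B → K: add FIRST(K) = { -, [, λ } (including λ since K is nullable).
B → λ contributes λ.
Union: FIRST(B) = { -, [, λ }.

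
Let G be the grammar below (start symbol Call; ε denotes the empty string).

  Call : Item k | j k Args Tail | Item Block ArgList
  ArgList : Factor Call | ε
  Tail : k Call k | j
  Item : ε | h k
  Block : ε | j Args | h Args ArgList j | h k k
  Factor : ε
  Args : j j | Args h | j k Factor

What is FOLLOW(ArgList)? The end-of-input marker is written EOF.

In Call : Item Block ArgList: ArgList is at the end, add FOLLOW(Call) = { EOF, j, k }.
In Block : h Args ArgList j: add FIRST(j) = { j }.
Union: FOLLOW(ArgList) = { EOF, j, k }.

{ EOF, j, k }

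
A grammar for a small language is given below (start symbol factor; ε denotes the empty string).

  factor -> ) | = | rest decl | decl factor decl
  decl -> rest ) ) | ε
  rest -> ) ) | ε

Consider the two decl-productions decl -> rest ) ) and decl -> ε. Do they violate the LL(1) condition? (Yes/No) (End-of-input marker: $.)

Yes

FIRST(rest ) )) = { ) } and FIRST(ε) = { ε }.
The second alternative is nullable and FOLLOW(decl) = { $, ), = } shares ) with FIRST of the first — conflict.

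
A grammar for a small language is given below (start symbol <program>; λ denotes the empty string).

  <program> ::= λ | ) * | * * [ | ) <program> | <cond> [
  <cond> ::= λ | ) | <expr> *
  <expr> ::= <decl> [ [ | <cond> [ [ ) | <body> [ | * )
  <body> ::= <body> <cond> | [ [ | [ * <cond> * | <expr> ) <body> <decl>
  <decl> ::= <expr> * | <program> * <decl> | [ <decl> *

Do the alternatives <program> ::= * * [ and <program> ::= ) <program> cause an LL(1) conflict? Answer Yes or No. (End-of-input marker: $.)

FIRST(* * [) = { * } and FIRST() <program>) = { ) }.
The FIRST sets are disjoint and neither alternative is nullable — no conflict.

No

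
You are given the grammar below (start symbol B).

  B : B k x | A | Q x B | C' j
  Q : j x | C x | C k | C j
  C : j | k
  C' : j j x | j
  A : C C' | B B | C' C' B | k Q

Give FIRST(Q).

Q : j x contributes {j}.
From Q : C x: add FIRST(C) = { j, k }.
From Q : C k: add FIRST(C) = { j, k }.
From Q : C j: add FIRST(C) = { j, k }.
Union: FIRST(Q) = { j, k }.

{ j, k }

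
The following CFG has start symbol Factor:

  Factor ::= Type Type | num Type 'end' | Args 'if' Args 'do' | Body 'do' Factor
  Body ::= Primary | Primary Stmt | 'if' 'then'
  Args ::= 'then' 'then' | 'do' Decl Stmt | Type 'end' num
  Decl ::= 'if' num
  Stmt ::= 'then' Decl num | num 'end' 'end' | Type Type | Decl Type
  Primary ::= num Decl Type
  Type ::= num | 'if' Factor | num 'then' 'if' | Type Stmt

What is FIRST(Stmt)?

{ 'if', 'then', num }

Stmt ::= 'then' Decl num contributes {'then'}.
Stmt ::= num 'end' 'end' contributes {num}.
From Stmt ::= Type Type: add FIRST(Type) = { 'if', num }.
From Stmt ::= Decl Type: add FIRST(Decl) = { 'if' }.
Union: FIRST(Stmt) = { 'if', 'then', num }.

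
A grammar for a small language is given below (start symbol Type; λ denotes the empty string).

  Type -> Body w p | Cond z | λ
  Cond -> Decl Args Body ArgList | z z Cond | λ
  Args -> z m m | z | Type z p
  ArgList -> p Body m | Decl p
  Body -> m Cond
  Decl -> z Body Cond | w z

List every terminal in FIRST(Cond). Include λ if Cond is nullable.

From Cond -> Decl Args Body ArgList: add FIRST(Decl) = { w, z }.
Cond -> z z Cond contributes {z}.
Cond -> λ contributes λ.
Union: FIRST(Cond) = { w, z, λ }.

{ w, z, λ }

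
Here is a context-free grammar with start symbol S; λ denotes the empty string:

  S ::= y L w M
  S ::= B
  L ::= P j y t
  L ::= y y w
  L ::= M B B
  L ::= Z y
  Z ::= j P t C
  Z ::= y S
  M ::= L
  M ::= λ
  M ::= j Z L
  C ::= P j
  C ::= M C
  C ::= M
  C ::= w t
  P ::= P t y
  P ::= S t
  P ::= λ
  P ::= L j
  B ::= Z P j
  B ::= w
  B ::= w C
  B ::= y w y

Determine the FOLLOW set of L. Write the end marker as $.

In S ::= y L w M: add FIRST(w M) = { w }.
In M ::= L: L is at the end, add FOLLOW(M) = { $, j, t, w, y }.
In M ::= j Z L: L is at the end, add FOLLOW(M) = { $, j, t, w, y }.
In P ::= L j: add FIRST(j) = { j }.
Union: FOLLOW(L) = { $, j, t, w, y }.

{ $, j, t, w, y }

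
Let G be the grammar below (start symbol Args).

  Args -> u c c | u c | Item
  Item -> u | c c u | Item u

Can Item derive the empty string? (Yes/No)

No nonterminal in this grammar is nullable.
No production of Item has an RHS whose symbols are all nullable, so Item is not nullable.

No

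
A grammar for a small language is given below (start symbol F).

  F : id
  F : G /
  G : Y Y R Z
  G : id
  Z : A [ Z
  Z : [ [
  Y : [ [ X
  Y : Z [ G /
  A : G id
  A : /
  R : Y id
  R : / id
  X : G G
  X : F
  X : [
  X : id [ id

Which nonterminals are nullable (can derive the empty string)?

{ } (none)

No nonterminal has an empty production or an RHS whose symbols are all nullable.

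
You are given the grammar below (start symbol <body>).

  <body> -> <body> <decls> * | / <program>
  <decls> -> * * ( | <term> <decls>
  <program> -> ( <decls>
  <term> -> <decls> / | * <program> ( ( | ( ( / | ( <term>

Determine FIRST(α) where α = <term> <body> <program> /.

{ (, * }

Add FIRST(<term>) = { (, * }; <term> is not nullable, stop.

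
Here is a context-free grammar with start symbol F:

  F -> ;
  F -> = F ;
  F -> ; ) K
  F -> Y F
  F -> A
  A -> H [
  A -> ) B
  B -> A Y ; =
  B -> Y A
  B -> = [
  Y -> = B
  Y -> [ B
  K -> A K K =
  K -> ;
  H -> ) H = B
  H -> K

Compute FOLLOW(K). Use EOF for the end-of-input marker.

In F -> ; ) K: K is at the end, add FOLLOW(F) = { EOF, ; }.
In K -> A K K =: add FIRST(K =) = { ), ; }.
In K -> A K K =: add FIRST(=) = { = }.
In H -> K: K is at the end, add FOLLOW(H) = { =, [ }.
Union: FOLLOW(K) = { EOF, ), ;, =, [ }.

{ EOF, ), ;, =, [ }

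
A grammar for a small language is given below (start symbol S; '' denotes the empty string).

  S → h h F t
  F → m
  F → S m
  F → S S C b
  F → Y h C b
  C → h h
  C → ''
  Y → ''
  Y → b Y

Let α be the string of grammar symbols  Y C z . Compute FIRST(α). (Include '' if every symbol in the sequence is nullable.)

{ b, h, z }

Add FIRST(Y)\{''} = { b }; Y is nullable, continue.
Add FIRST(C)\{''} = { h }; C is nullable, continue.
z is a terminal; add {z} and stop.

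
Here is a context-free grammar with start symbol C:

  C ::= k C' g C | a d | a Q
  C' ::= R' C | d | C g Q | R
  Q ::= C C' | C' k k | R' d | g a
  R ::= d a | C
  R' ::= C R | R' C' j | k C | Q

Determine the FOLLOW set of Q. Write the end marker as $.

{ $, a, d, g, j, k }

In C ::= a Q: Q is at the end, add FOLLOW(C) = { $, a, d, g, j, k }.
In C' ::= C g Q: Q is at the end, add FOLLOW(C') = { $, a, d, g, j, k }.
In R' ::= Q: Q is at the end, add FOLLOW(R') = { a, d, g, k }.
Union: FOLLOW(Q) = { $, a, d, g, j, k }.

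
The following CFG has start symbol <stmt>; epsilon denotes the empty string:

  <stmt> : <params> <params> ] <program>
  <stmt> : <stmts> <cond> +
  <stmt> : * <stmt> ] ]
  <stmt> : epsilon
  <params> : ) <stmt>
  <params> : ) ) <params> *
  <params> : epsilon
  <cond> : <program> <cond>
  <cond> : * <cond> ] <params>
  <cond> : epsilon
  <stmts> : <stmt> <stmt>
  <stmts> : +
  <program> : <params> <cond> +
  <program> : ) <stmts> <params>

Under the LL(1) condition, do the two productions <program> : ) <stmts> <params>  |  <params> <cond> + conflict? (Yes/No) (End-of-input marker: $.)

FIRST() <stmts> <params>) = { ) } and FIRST(<params> <cond> +) = { ), *, + }.
Both contain ), so the two alternatives are not disjoint — LL(1) conflict.

Yes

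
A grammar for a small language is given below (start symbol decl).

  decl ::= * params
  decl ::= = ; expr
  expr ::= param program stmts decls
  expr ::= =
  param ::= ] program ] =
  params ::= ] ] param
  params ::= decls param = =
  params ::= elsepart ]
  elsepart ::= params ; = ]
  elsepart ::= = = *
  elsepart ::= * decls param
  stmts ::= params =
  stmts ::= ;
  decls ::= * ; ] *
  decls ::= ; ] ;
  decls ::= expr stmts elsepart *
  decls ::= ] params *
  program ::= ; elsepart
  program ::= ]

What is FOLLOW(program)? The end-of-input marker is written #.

In expr ::= param program stmts decls: add FIRST(stmts decls) = { *, ;, =, ] }.
In param ::= ] program ] =: add FIRST(] =) = { ] }.
Union: FOLLOW(program) = { *, ;, =, ] }.

{ *, ;, =, ] }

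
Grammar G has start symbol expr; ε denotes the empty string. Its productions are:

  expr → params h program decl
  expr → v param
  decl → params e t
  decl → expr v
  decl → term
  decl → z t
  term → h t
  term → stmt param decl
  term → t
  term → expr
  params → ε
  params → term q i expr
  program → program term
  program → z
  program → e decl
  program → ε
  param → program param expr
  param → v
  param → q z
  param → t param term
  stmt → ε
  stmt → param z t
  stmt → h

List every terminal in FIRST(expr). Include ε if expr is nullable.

{ e, h, q, t, v, z }

From expr → params h program decl: params nullable, take FIRST(params) ∪ {h} = { e, h, q, t, v, z }.
expr → v param contributes {v}.
Union: FIRST(expr) = { e, h, q, t, v, z }.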